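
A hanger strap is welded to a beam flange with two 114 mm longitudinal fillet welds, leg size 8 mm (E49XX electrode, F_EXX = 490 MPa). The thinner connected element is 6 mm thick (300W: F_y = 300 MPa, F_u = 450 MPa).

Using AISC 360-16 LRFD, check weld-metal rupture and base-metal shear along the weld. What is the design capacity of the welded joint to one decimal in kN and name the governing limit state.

Weld metal: throat = 0.707×8 = 5.656 mm, L = 2×114 = 228 mm. φR_n = 0.75 × 0.6 × 490 × 5.656 × 228 = 284.3 kN.
Base metal shear (6 mm plate): yield φR_n = 1.0×0.6×300×6×228 = 246.2 kN; rupture φR_n = 0.75×0.6×450×6×228 = 277.0 kN; take 246.2 kN (yield).
Governing: min(284.3, 246.2) = 246.2 kN → base-metal shear.

246.2 kN (base-metal shear governs)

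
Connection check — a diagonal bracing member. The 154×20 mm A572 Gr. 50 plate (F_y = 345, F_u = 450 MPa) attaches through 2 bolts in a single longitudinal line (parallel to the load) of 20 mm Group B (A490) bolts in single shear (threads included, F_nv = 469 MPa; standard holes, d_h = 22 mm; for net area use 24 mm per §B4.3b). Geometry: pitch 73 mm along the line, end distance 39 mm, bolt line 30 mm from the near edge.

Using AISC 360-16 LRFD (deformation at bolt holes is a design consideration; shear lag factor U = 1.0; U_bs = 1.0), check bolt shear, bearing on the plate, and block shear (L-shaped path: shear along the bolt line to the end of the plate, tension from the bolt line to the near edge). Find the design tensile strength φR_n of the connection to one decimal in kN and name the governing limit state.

Bolt shear: A_b = π(20)²/4 = 314.16 mm². φR_n = 0.75 × 469 × 314.16 × 2 × 1 = 221.0 kN.
Bearing (20 mm plate, F_u = 450 MPa): end bolts L_c = 39 − 22/2 = 28, R_n = min(1.2×28×20×450, 2.4×20×20×450) = 302.4 kN/bolt; interior L_c = 73 − 22 = 51, R_n = 432 kN/bolt. φR_n = 0.75 × (1×302.4 + 1×432) = 550.8 kN.
Block shear: shear path 1×[39+1×73] = 1×112 mm, A_gv = 2240, A_nv = 1×(112 − 1.5×24)×20 = 1520 mm²; tension to near edge: (30 − 0.5×24)×20 = 360 mm². R_n = min(0.6×450×1520, 0.6×345×2240) + 1.0×450×360 = min(410.4, 463.68) + 162 = 572.4 kN. φR_n = 0.75 × 572.4 = 429.3 kN.
Governing: min(221.0, 550.8, 429.3) = 221.0 kN → bolt shear.

221.0 kN (bolt shear governs)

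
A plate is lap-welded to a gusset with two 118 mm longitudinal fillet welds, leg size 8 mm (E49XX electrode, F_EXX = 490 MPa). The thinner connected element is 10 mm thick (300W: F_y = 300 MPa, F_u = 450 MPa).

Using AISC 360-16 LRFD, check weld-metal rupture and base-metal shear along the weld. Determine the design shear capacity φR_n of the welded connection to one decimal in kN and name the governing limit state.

Weld metal: throat = 0.707×8 = 5.656 mm, L = 2×118 = 236 mm. φR_n = 0.75 × 0.6 × 490 × 5.656 × 236 = 294.3 kN.
Base metal shear (10 mm plate): yield φR_n = 1.0×0.6×300×10×236 = 424.8 kN; rupture φR_n = 0.75×0.6×450×10×236 = 477.9 kN; take 424.8 kN (yield).
Governing: min(294.3, 424.8) = 294.3 kN → weld metal.

294.3 kN (weld metal governs)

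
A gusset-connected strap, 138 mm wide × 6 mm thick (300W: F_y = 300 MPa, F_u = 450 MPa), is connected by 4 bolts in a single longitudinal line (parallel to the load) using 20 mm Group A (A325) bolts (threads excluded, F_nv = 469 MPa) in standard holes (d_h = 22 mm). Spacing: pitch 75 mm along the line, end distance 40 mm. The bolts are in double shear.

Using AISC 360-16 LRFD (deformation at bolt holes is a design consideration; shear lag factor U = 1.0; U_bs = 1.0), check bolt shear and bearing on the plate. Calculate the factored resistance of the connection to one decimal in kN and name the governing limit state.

362.1 kN (bearing governs)

Bolt shear: A_b = π(20)²/4 = 314.16 mm². φR_n = 0.75 × 469 × 314.16 × 4 × 2 = 884.0 kN.
Bearing (6 mm plate, F_u = 450 MPa): end bolts L_c = 40 − 22/2 = 29, R_n = min(1.2×29×6×450, 2.4×20×6×450) = 93.96 kN/bolt; interior L_c = 75 − 22 = 53, R_n = 129.6 kN/bolt. φR_n = 0.75 × (1×93.96 + 3×129.6) = 362.1 kN.
Governing: min(884.0, 362.1) = 362.1 kN → bearing.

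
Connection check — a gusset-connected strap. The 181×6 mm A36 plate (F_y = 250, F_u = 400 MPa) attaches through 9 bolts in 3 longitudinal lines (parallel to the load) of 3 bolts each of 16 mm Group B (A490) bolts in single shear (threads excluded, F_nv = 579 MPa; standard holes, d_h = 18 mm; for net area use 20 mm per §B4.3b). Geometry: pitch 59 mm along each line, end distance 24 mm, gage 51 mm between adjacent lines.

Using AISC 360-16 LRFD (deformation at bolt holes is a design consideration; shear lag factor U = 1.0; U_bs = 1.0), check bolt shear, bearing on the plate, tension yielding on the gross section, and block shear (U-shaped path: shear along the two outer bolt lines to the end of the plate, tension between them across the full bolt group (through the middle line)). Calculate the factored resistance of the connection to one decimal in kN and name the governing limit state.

Bolt shear: A_b = π(16)²/4 = 201.06 mm². φR_n = 0.75 × 579 × 201.06 × 9 × 1 = 785.8 kN.
Bearing (6 mm plate, F_u = 400 MPa): end bolts L_c = 24 − 18/2 = 15, R_n = min(1.2×15×6×400, 2.4×16×6×400) = 43.2 kN/bolt; interior L_c = 59 − 18 = 41, R_n = 92.16 kN/bolt. φR_n = 0.75 × (3×43.2 + 6×92.16) = 511.9 kN.
Tension yield (gross): A_g = 181×6 = 1086 mm². φR_n = 0.90 × 250 × 1086 = 244.4 kN.
Block shear: shear path 2×[24+2×59] = 2×142 mm, A_gv = 1704, A_nv = 2×(142 − 2.5×20)×6 = 1104 mm²; tension across gage: (102 − 2×20)×6 = 372 mm². R_n = min(0.6×400×1104, 0.6×250×1704) + 1.0×400×372 = min(264.96, 255.6) + 148.8 = 404.4 kN. φR_n = 0.75 × 404.4 = 303.3 kN.
Governing: min(785.8, 511.9, 244.4, 303.3) = 244.4 kN → gross-section yield.

244.4 kN (gross-section yield governs)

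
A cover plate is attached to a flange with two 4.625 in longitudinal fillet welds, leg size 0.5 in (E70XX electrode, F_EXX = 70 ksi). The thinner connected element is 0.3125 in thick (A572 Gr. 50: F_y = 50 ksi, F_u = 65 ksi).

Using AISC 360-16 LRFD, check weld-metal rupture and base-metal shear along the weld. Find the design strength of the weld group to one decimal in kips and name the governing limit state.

84.6 kips (base-metal shear governs)

Weld metal: throat = 0.707×0.5 = 0.3535 in, L = 2×4.625 = 9.25 in. φR_n = 0.75 × 0.6 × 70 × 0.3535 × 9.25 = 103.0 kips.
Base metal shear (0.3125 in plate): yield φR_n = 1.0×0.6×50×0.3125×9.25 = 86.7 kips; rupture φR_n = 0.75×0.6×65×0.3125×9.25 = 84.6 kips; take 84.6 kips (rupture).
Governing: min(103.0, 84.6) = 84.6 kips → base-metal shear.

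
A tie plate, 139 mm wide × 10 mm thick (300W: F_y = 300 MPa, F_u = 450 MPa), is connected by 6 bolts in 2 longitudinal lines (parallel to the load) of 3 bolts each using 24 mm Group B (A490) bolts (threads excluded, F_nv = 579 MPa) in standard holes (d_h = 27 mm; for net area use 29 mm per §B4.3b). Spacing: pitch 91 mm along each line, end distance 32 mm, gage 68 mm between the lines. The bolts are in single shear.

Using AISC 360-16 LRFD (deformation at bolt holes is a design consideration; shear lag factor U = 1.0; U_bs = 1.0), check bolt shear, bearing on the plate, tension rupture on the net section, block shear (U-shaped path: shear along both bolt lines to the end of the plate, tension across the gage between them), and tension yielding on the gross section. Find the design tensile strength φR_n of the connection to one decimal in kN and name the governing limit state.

Bolt shear: A_b = π(24)²/4 = 452.39 mm². φR_n = 0.75 × 579 × 452.39 × 6 × 1 = 1178.7 kN.
Bearing (10 mm plate, F_u = 450 MPa): end bolts L_c = 32 − 27/2 = 18.5, R_n = min(1.2×18.5×10×450, 2.4×24×10×450) = 99.9 kN/bolt; interior L_c = 91 − 27 = 64, R_n = 259.2 kN/bolt. φR_n = 0.75 × (2×99.9 + 4×259.2) = 927.5 kN.
Tension rupture (net): A_n = (139 − 2×29)×10 = 810 mm² (U = 1.0, A_e = A_n). φR_n = 0.75 × 450 × 810 = 273.4 kN.
Block shear: shear path 2×[32+2×91] = 2×214 mm, A_gv = 4280, A_nv = 2×(214 − 2.5×29)×10 = 2830 mm²; tension across gage: (68 − 1×29)×10 = 390 mm². R_n = min(0.6×450×2830, 0.6×300×4280) + 1.0×450×390 = min(764.1, 770.4) + 175.5 = 939.6 kN. φR_n = 0.75 × 939.6 = 704.7 kN.
Tension yield (gross): A_g = 139×10 = 1390 mm². φR_n = 0.90 × 300 × 1390 = 375.3 kN.
Governing: min(1178.7, 927.5, 273.4, 704.7, 375.3) = 273.4 kN → net-section rupture.

273.4 kN (net-section rupture governs)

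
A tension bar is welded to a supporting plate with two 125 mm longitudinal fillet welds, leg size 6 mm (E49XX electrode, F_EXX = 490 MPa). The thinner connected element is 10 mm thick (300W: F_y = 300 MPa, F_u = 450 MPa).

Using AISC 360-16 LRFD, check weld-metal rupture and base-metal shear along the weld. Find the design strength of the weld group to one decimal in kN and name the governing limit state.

233.8 kN (weld metal governs)

Weld metal: throat = 0.707×6 = 4.242 mm, L = 2×125 = 250 mm. φR_n = 0.75 × 0.6 × 490 × 4.242 × 250 = 233.8 kN.
Base metal shear (10 mm plate): yield φR_n = 1.0×0.6×300×10×250 = 450.0 kN; rupture φR_n = 0.75×0.6×450×10×250 = 506.3 kN; take 450.0 kN (yield).
Governing: min(233.8, 450.0) = 233.8 kN → weld metal.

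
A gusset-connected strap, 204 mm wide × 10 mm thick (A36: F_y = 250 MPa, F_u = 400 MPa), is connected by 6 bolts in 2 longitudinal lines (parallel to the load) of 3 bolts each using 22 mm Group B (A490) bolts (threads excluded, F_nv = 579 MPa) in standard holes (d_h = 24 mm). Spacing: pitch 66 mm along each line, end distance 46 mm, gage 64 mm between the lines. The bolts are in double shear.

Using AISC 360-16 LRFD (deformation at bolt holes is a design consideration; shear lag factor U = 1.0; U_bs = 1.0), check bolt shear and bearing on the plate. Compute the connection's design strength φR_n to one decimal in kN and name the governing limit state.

Bolt shear: A_b = π(22)²/4 = 380.13 mm². φR_n = 0.75 × 579 × 380.13 × 6 × 2 = 1980.9 kN.
Bearing (10 mm plate, F_u = 400 MPa): end bolts L_c = 46 − 24/2 = 34, R_n = min(1.2×34×10×400, 2.4×22×10×400) = 163.2 kN/bolt; interior L_c = 66 − 24 = 42, R_n = 201.6 kN/bolt. φR_n = 0.75 × (2×163.2 + 4×201.6) = 849.6 kN.
Governing: min(1980.9, 849.6) = 849.6 kN → bearing.

849.6 kN (bearing governs)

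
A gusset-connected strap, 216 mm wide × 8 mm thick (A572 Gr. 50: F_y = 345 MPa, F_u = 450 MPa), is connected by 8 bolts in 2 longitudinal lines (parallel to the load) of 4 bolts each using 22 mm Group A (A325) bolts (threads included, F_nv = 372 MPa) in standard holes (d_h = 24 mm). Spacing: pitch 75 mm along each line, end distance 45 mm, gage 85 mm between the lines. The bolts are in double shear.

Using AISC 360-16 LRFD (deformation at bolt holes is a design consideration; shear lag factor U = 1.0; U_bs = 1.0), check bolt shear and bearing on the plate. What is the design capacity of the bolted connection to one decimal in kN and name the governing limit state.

Bolt shear: A_b = π(22)²/4 = 380.13 mm². φR_n = 0.75 × 372 × 380.13 × 8 × 2 = 1696.9 kN.
Bearing (8 mm plate, F_u = 450 MPa): end bolts L_c = 45 − 24/2 = 33, R_n = min(1.2×33×8×450, 2.4×22×8×450) = 142.56 kN/bolt; interior L_c = 75 − 24 = 51, R_n = 190.08 kN/bolt. φR_n = 0.75 × (2×142.56 + 6×190.08) = 1069.2 kN.
Governing: min(1696.9, 1069.2) = 1069.2 kN → bearing.

1069.2 kN (bearing governs)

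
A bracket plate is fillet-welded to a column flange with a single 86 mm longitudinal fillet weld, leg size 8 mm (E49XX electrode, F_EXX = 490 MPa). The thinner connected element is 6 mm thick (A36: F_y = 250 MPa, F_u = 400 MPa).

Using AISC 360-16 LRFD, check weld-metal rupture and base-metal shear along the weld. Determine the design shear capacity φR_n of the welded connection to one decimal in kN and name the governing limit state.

77.4 kN (base-metal shear governs)

Weld metal: throat = 0.707×8 = 5.656 mm, L = 86 mm. φR_n = 0.75 × 0.6 × 490 × 5.656 × 86 = 107.3 kN.
Base metal shear (6 mm plate): yield φR_n = 1.0×0.6×250×6×86 = 77.4 kN; rupture φR_n = 0.75×0.6×400×6×86 = 92.9 kN; take 77.4 kN (yield).
Governing: min(107.3, 77.4) = 77.4 kN → base-metal shear.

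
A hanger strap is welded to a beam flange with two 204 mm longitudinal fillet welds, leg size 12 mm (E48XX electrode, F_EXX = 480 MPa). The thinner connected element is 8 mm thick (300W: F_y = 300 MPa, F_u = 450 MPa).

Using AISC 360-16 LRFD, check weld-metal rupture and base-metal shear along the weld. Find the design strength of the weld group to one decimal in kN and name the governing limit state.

587.5 kN (base-metal shear governs)

Weld metal: throat = 0.707×12 = 8.484 mm, L = 2×204 = 408 mm. φR_n = 0.75 × 0.6 × 480 × 8.484 × 408 = 747.7 kN.
Base metal shear (8 mm plate): yield φR_n = 1.0×0.6×300×8×408 = 587.5 kN; rupture φR_n = 0.75×0.6×450×8×408 = 661.0 kN; take 587.5 kN (yield).
Governing: min(747.7, 587.5) = 587.5 kN → base-metal shear.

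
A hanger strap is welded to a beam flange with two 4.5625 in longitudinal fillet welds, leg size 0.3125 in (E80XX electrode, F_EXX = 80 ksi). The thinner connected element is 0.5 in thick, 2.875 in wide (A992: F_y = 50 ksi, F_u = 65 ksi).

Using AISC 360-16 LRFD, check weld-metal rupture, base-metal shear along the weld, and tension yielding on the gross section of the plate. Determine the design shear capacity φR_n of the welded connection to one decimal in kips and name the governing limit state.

Weld metal: throat = 0.707×0.3125 = 0.22094 in, L = 2×4.5625 = 9.125 in. φR_n = 0.75 × 0.6 × 80 × 0.22094 × 9.125 = 72.6 kips.
Base metal shear (0.5 in plate): yield φR_n = 1.0×0.6×50×0.5×9.125 = 136.9 kips; rupture φR_n = 0.75×0.6×65×0.5×9.125 = 133.5 kips; take 133.5 kips (rupture).
Tension yield (gross): A_g = 2.875×0.5 = 1.4375 in². φR_n = 0.90 × 50 × 1.4375 = 64.7 kips.
Governing: min(72.6, 133.5, 64.7) = 64.7 kips → gross-section yield.

64.7 kips (gross-section yield governs)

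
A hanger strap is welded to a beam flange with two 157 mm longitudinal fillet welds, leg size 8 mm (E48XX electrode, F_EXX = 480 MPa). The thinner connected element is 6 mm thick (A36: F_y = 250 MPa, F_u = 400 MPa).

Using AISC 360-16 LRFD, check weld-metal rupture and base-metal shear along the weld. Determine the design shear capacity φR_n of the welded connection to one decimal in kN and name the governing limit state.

Weld metal: throat = 0.707×8 = 5.656 mm, L = 2×157 = 314 mm. φR_n = 0.75 × 0.6 × 480 × 5.656 × 314 = 383.6 kN.
Base metal shear (6 mm plate): yield φR_n = 1.0×0.6×250×6×314 = 282.6 kN; rupture φR_n = 0.75×0.6×400×6×314 = 339.1 kN; take 282.6 kN (yield).
Governing: min(383.6, 282.6) = 282.6 kN → base-metal shear.

282.6 kN (base-metal shear governs)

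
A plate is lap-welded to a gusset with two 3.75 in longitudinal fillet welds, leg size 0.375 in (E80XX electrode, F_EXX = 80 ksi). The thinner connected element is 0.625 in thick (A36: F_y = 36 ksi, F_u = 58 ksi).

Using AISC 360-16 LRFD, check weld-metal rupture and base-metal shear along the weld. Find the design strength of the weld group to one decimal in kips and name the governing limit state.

Weld metal: throat = 0.707×0.375 = 0.26513 in, L = 2×3.75 = 7.5 in. φR_n = 0.75 × 0.6 × 80 × 0.26513 × 7.5 = 71.6 kips.
Base metal shear (0.625 in plate): yield φR_n = 1.0×0.6×36×0.625×7.5 = 101.3 kips; rupture φR_n = 0.75×0.6×58×0.625×7.5 = 122.3 kips; take 101.3 kips (yield).
Governing: min(71.6, 101.3) = 71.6 kips → weld metal.

71.6 kips (weld metal governs)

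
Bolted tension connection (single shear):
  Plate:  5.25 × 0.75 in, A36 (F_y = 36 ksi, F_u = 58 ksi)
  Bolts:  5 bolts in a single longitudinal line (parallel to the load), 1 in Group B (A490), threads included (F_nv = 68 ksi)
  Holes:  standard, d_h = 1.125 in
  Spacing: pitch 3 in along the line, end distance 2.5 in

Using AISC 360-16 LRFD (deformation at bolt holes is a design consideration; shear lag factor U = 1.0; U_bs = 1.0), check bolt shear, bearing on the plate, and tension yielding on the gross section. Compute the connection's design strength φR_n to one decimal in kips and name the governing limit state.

127.6 kips (gross-section yield governs)

Bolt shear: A_b = π(1)²/4 = 0.7854 in². φR_n = 0.75 × 68 × 0.7854 × 5 × 1 = 200.3 kips.
Bearing (0.75 in plate, F_u = 58 ksi): end bolts L_c = 2.5 − 1.125/2 = 1.9375, R_n = min(1.2×1.9375×0.75×58, 2.4×1×0.75×58) = 101.14 kips/bolt; interior L_c = 3 − 1.125 = 1.875, R_n = 97.875 kips/bolt. φR_n = 0.75 × (1×101.14 + 4×97.875) = 369.5 kips.
Tension yield (gross): A_g = 5.25×0.75 = 3.9375 in². φR_n = 0.90 × 36 × 3.9375 = 127.6 kips.
Governing: min(200.3, 369.5, 127.6) = 127.6 kips → gross-section yield.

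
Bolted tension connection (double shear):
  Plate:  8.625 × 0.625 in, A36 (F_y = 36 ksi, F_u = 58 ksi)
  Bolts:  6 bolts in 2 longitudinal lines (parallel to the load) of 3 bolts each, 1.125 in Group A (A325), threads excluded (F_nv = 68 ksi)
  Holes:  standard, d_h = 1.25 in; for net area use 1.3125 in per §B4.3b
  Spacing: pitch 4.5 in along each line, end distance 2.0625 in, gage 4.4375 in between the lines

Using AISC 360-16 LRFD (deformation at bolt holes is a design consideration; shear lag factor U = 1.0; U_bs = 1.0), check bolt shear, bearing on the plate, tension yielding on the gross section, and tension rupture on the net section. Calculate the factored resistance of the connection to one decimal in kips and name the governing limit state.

163.1 kips (net-section rupture governs)

Bolt shear: A_b = π(1.125)²/4 = 0.99402 in². φR_n = 0.75 × 68 × 0.99402 × 6 × 2 = 608.3 kips.
Bearing (0.625 in plate, F_u = 58 ksi): end bolts L_c = 2.0625 − 1.25/2 = 1.4375, R_n = min(1.2×1.4375×0.625×58, 2.4×1.125×0.625×58) = 62.531 kips/bolt; interior L_c = 4.5 − 1.25 = 3.25, R_n = 97.875 kips/bolt. φR_n = 0.75 × (2×62.531 + 4×97.875) = 387.4 kips.
Tension yield (gross): A_g = 8.625×0.625 = 5.3906 in². φR_n = 0.90 × 36 × 5.3906 = 174.7 kips.
Tension rupture (net): A_n = (8.625 − 2×1.3125)×0.625 = 3.75 in² (U = 1.0, A_e = A_n). φR_n = 0.75 × 58 × 3.75 = 163.1 kips.
Governing: min(608.3, 387.4, 174.7, 163.1) = 163.1 kips → net-section rupture.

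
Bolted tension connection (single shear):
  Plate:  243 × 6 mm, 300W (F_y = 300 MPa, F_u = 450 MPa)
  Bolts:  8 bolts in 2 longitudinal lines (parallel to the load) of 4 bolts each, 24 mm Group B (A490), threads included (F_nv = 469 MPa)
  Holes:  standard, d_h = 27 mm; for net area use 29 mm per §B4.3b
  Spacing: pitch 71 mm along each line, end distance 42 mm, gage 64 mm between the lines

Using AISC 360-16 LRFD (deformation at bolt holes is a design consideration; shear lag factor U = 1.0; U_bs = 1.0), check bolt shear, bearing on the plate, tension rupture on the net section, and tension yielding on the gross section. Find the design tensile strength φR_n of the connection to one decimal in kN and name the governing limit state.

Bolt shear: A_b = π(24)²/4 = 452.39 mm². φR_n = 0.75 × 469 × 452.39 × 8 × 1 = 1273.0 kN.
Bearing (6 mm plate, F_u = 450 MPa): end bolts L_c = 42 − 27/2 = 28.5, R_n = min(1.2×28.5×6×450, 2.4×24×6×450) = 92.34 kN/bolt; interior L_c = 71 − 27 = 44, R_n = 142.56 kN/bolt. φR_n = 0.75 × (2×92.34 + 6×142.56) = 780.0 kN.
Tension rupture (net): A_n = (243 − 2×29)×6 = 1110 mm² (U = 1.0, A_e = A_n). φR_n = 0.75 × 450 × 1110 = 374.6 kN.
Tension yield (gross): A_g = 243×6 = 1458 mm². φR_n = 0.90 × 300 × 1458 = 393.7 kN.
Governing: min(1273.0, 780.0, 374.6, 393.7) = 374.6 kN → net-section rupture.

374.6 kN (net-section rupture governs)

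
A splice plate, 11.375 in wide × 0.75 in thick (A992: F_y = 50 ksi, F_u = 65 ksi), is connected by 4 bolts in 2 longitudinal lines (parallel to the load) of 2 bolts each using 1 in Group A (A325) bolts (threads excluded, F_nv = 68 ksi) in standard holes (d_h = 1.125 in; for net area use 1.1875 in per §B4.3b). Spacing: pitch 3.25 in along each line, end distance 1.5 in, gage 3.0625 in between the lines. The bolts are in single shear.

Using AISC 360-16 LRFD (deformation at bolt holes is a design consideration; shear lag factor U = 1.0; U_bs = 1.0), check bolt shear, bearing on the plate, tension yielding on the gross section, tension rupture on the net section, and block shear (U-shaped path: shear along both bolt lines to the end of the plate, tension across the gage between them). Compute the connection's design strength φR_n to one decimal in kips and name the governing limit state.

160.2 kips (bolt shear governs)

Bolt shear: A_b = π(1)²/4 = 0.7854 in². φR_n = 0.75 × 68 × 0.7854 × 4 × 1 = 160.2 kips.
Bearing (0.75 in plate, F_u = 65 ksi): end bolts L_c = 1.5 − 1.125/2 = 0.9375, R_n = min(1.2×0.9375×0.75×65, 2.4×1×0.75×65) = 54.844 kips/bolt; interior L_c = 3.25 − 1.125 = 2.125, R_n = 117 kips/bolt. φR_n = 0.75 × (2×54.844 + 2×117) = 257.8 kips.
Tension yield (gross): A_g = 11.375×0.75 = 8.5313 in². φR_n = 0.90 × 50 × 8.5313 = 383.9 kips.
Tension rupture (net): A_n = (11.375 − 2×1.1875)×0.75 = 6.75 in² (U = 1.0, A_e = A_n). φR_n = 0.75 × 65 × 6.75 = 329.1 kips.
Block shear: shear path 2×[1.5+1×3.25] = 2×4.75 in, A_gv = 7.125, A_nv = 2×(4.75 − 1.5×1.1875)×0.75 = 4.4531 in²; tension across gage: (3.0625 − 1×1.1875)×0.75 = 1.4063 in². R_n = min(0.6×65×4.4531, 0.6×50×7.125) + 1.0×65×1.4063 = min(173.67, 213.75) + 91.41 = 265.08 kips. φR_n = 0.75 × 265.08 = 198.8 kips.
Governing: min(160.2, 257.8, 383.9, 329.1, 198.8) = 160.2 kips → bolt shear.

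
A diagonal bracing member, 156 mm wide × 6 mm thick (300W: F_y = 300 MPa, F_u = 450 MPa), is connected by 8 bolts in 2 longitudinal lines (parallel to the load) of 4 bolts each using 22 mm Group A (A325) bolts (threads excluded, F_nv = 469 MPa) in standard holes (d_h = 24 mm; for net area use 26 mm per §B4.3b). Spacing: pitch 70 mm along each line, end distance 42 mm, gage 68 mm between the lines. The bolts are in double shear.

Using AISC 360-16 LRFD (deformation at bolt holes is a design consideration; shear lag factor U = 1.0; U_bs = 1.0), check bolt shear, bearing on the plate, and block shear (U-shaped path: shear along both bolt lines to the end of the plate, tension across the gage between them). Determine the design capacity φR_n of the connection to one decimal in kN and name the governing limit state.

476.3 kN (block shear governs)

Bolt shear: A_b = π(22)²/4 = 380.13 mm². φR_n = 0.75 × 469 × 380.13 × 8 × 2 = 2139.4 kN.
Bearing (6 mm plate, F_u = 450 MPa): end bolts L_c = 42 − 24/2 = 30, R_n = min(1.2×30×6×450, 2.4×22×6×450) = 97.2 kN/bolt; interior L_c = 70 − 24 = 46, R_n = 142.56 kN/bolt. φR_n = 0.75 × (2×97.2 + 6×142.56) = 787.3 kN.
Block shear: shear path 2×[42+3×70] = 2×252 mm, A_gv = 3024, A_nv = 2×(252 − 3.5×26)×6 = 1932 mm²; tension across gage: (68 − 1×26)×6 = 252 mm². R_n = min(0.6×450×1932, 0.6×300×3024) + 1.0×450×252 = min(521.64, 544.32) + 113.4 = 635.04 kN. φR_n = 0.75 × 635.04 = 476.3 kN.
Governing: min(2139.4, 787.3, 476.3) = 476.3 kN → block shear.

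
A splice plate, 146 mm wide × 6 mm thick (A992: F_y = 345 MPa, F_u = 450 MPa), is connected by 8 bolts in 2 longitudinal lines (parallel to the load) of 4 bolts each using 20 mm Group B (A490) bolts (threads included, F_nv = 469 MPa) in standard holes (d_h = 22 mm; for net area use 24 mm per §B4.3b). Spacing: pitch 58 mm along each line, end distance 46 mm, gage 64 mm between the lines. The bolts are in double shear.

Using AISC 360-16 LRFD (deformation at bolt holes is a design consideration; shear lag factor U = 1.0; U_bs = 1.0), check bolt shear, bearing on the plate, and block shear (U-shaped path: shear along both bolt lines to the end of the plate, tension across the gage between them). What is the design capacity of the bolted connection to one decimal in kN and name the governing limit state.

411.5 kN (block shear governs)

Bolt shear: A_b = π(20)²/4 = 314.16 mm². φR_n = 0.75 × 469 × 314.16 × 8 × 2 = 1768.1 kN.
Bearing (6 mm plate, F_u = 450 MPa): end bolts L_c = 46 − 22/2 = 35, R_n = min(1.2×35×6×450, 2.4×20×6×450) = 113.4 kN/bolt; interior L_c = 58 − 22 = 36, R_n = 116.64 kN/bolt. φR_n = 0.75 × (2×113.4 + 6×116.64) = 695.0 kN.
Block shear: shear path 2×[46+3×58] = 2×220 mm, A_gv = 2640, A_nv = 2×(220 − 3.5×24)×6 = 1632 mm²; tension across gage: (64 − 1×24)×6 = 240 mm². R_n = min(0.6×450×1632, 0.6×345×2640) + 1.0×450×240 = min(440.64, 546.48) + 108 = 548.64 kN. φR_n = 0.75 × 548.64 = 411.5 kN.
Governing: min(1768.1, 695.0, 411.5) = 411.5 kN → block shear.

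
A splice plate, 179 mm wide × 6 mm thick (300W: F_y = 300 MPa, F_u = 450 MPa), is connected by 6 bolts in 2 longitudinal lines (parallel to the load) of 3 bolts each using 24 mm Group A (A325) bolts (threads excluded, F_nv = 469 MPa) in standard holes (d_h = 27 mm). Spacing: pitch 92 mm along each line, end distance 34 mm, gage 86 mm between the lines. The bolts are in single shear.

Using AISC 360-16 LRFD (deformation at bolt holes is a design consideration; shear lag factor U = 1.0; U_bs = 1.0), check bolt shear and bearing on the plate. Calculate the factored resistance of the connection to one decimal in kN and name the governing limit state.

566.2 kN (bearing governs)

Bolt shear: A_b = π(24)²/4 = 452.39 mm². φR_n = 0.75 × 469 × 452.39 × 6 × 1 = 954.8 kN.
Bearing (6 mm plate, F_u = 450 MPa): end bolts L_c = 34 − 27/2 = 20.5, R_n = min(1.2×20.5×6×450, 2.4×24×6×450) = 66.42 kN/bolt; interior L_c = 92 − 27 = 65, R_n = 155.52 kN/bolt. φR_n = 0.75 × (2×66.42 + 4×155.52) = 566.2 kN.
Governing: min(954.8, 566.2) = 566.2 kN → bearing.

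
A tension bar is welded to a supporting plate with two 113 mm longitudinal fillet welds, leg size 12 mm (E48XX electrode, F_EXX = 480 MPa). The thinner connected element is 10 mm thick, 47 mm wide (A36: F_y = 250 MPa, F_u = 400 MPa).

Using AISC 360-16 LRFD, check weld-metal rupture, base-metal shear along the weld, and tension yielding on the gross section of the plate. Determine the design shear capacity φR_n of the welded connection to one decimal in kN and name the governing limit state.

Weld metal: throat = 0.707×12 = 8.484 mm, L = 2×113 = 226 mm. φR_n = 0.75 × 0.6 × 480 × 8.484 × 226 = 414.2 kN.
Base metal shear (10 mm plate): yield φR_n = 1.0×0.6×250×10×226 = 339.0 kN; rupture φR_n = 0.75×0.6×400×10×226 = 406.8 kN; take 339.0 kN (yield).
Tension yield (gross): A_g = 47×10 = 470 mm². φR_n = 0.90 × 250 × 470 = 105.8 kN.
Governing: min(414.2, 339.0, 105.8) = 105.8 kN → gross-section yield.

105.8 kN (gross-section yield governs)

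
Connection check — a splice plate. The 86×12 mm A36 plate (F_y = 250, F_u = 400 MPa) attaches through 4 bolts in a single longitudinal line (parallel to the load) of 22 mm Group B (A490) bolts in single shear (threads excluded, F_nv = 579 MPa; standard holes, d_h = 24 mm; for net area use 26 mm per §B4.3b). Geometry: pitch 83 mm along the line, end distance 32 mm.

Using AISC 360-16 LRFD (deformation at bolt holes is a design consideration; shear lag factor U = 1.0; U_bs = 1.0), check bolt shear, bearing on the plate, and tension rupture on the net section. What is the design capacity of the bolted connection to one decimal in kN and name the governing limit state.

216.0 kN (net-section rupture governs)

Bolt shear: A_b = π(22)²/4 = 380.13 mm². φR_n = 0.75 × 579 × 380.13 × 4 × 1 = 660.3 kN.
Bearing (12 mm plate, F_u = 400 MPa): end bolts L_c = 32 − 24/2 = 20, R_n = min(1.2×20×12×400, 2.4×22×12×400) = 115.2 kN/bolt; interior L_c = 83 − 24 = 59, R_n = 253.44 kN/bolt. φR_n = 0.75 × (1×115.2 + 3×253.44) = 656.6 kN.
Tension rupture (net): A_n = (86 − 1×26)×12 = 720 mm² (U = 1.0, A_e = A_n). φR_n = 0.75 × 400 × 720 = 216.0 kN.
Governing: min(660.3, 656.6, 216.0) = 216.0 kN → net-section rupture.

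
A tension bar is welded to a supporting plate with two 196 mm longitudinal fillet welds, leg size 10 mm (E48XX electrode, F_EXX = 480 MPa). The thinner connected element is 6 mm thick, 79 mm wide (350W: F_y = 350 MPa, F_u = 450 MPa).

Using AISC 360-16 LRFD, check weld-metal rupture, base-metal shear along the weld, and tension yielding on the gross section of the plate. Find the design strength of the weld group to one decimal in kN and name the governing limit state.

Weld metal: throat = 0.707×10 = 7.07 mm, L = 2×196 = 392 mm. φR_n = 0.75 × 0.6 × 480 × 7.07 × 392 = 598.6 kN.
Base metal shear (6 mm plate): yield φR_n = 1.0×0.6×350×6×392 = 493.9 kN; rupture φR_n = 0.75×0.6×450×6×392 = 476.3 kN; take 476.3 kN (rupture).
Tension yield (gross): A_g = 79×6 = 474 mm². φR_n = 0.90 × 350 × 474 = 149.3 kN.
Governing: min(598.6, 476.3, 149.3) = 149.3 kN → gross-section yield.

149.3 kN (gross-section yield governs)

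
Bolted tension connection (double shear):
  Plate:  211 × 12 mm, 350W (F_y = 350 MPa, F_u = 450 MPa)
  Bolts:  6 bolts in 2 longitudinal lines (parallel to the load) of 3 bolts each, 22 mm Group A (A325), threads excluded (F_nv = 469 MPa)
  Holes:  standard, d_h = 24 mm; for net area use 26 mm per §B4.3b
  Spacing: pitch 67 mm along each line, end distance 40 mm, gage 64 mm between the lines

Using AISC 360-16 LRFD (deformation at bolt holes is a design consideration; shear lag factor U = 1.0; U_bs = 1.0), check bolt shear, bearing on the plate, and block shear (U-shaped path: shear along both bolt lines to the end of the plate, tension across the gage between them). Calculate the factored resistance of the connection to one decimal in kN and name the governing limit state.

Bolt shear: A_b = π(22)²/4 = 380.13 mm². φR_n = 0.75 × 469 × 380.13 × 6 × 2 = 1604.5 kN.
Bearing (12 mm plate, F_u = 450 MPa): end bolts L_c = 40 − 24/2 = 28, R_n = min(1.2×28×12×450, 2.4×22×12×450) = 181.44 kN/bolt; interior L_c = 67 − 24 = 43, R_n = 278.64 kN/bolt. φR_n = 0.75 × (2×181.44 + 4×278.64) = 1108.1 kN.
Block shear: shear path 2×[40+2×67] = 2×174 mm, A_gv = 4176, A_nv = 2×(174 − 2.5×26)×12 = 2616 mm²; tension across gage: (64 − 1×26)×12 = 456 mm². R_n = min(0.6×450×2616, 0.6×350×4176) + 1.0×450×456 = min(706.32, 876.96) + 205.2 = 911.52 kN. φR_n = 0.75 × 911.52 = 683.6 kN.
Governing: min(1604.5, 1108.1, 683.6) = 683.6 kN → block shear.

683.6 kN (block shear governs)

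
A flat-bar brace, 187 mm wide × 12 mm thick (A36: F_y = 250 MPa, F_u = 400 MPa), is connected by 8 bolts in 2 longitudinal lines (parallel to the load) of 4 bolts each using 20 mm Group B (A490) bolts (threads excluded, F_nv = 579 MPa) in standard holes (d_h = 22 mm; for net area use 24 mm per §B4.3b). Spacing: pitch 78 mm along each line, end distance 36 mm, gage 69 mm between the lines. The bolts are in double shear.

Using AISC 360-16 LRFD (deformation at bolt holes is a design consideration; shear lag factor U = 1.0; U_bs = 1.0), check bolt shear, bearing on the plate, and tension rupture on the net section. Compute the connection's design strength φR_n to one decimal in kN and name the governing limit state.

Bolt shear: A_b = π(20)²/4 = 314.16 mm². φR_n = 0.75 × 579 × 314.16 × 8 × 2 = 2182.8 kN.
Bearing (12 mm plate, F_u = 400 MPa): end bolts L_c = 36 − 22/2 = 25, R_n = min(1.2×25×12×400, 2.4×20×12×400) = 144 kN/bolt; interior L_c = 78 − 22 = 56, R_n = 230.4 kN/bolt. φR_n = 0.75 × (2×144 + 6×230.4) = 1252.8 kN.
Tension rupture (net): A_n = (187 − 2×24)×12 = 1668 mm² (U = 1.0, A_e = A_n). φR_n = 0.75 × 400 × 1668 = 500.4 kN.
Governing: min(2182.8, 1252.8, 500.4) = 500.4 kN → net-section rupture.

500.4 kN (net-section rupture governs)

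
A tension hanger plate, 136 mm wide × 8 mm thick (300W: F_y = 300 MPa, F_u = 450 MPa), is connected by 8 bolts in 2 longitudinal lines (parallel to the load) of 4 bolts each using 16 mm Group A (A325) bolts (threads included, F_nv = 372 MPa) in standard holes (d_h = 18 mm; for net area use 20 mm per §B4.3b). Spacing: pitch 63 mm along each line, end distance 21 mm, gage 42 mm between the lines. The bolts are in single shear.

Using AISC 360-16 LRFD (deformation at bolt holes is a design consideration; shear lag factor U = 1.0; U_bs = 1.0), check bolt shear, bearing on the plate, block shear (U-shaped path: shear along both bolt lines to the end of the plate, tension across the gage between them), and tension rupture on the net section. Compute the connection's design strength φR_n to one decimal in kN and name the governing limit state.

259.2 kN (net-section rupture governs)

Bolt shear: A_b = π(16)²/4 = 201.06 mm². φR_n = 0.75 × 372 × 201.06 × 8 × 1 = 448.8 kN.
Bearing (8 mm plate, F_u = 450 MPa): end bolts L_c = 21 − 18/2 = 12, R_n = min(1.2×12×8×450, 2.4×16×8×450) = 51.84 kN/bolt; interior L_c = 63 − 18 = 45, R_n = 138.24 kN/bolt. φR_n = 0.75 × (2×51.84 + 6×138.24) = 699.8 kN.
Block shear: shear path 2×[21+3×63] = 2×210 mm, A_gv = 3360, A_nv = 2×(210 − 3.5×20)×8 = 2240 mm²; tension across gage: (42 − 1×20)×8 = 176 mm². R_n = min(0.6×450×2240, 0.6×300×3360) + 1.0×450×176 = min(604.8, 604.8) + 79.2 = 684 kN. φR_n = 0.75 × 684 = 513.0 kN.
Tension rupture (net): A_n = (136 − 2×20)×8 = 768 mm² (U = 1.0, A_e = A_n). φR_n = 0.75 × 450 × 768 = 259.2 kN.
Governing: min(448.8, 699.8, 513.0, 259.2) = 259.2 kN → net-section rupture.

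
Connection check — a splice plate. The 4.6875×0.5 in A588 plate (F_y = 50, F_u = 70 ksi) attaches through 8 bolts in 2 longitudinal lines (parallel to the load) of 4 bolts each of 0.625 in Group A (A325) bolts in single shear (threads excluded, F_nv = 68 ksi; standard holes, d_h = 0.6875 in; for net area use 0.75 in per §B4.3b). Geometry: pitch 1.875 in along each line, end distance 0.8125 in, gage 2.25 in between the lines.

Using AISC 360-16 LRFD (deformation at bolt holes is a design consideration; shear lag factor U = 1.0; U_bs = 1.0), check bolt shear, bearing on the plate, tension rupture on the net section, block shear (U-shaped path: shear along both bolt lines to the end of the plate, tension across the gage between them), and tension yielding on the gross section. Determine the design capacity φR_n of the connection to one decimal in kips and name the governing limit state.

Bolt shear: A_b = π(0.625)²/4 = 0.3068 in². φR_n = 0.75 × 68 × 0.3068 × 8 × 1 = 125.2 kips.
Bearing (0.5 in plate, F_u = 70 ksi): end bolts L_c = 0.8125 − 0.6875/2 = 0.46875, R_n = min(1.2×0.46875×0.5×70, 2.4×0.625×0.5×70) = 19.688 kips/bolt; interior L_c = 1.875 − 0.6875 = 1.1875, R_n = 49.875 kips/bolt. φR_n = 0.75 × (2×19.688 + 6×49.875) = 254.0 kips.
Tension rupture (net): A_n = (4.6875 − 2×0.75)×0.5 = 1.5938 in² (U = 1.0, A_e = A_n). φR_n = 0.75 × 70 × 1.5938 = 83.7 kips.
Block shear: shear path 2×[0.8125+3×1.875] = 2×6.4375 in, A_gv = 6.4375, A_nv = 2×(6.4375 − 3.5×0.75)×0.5 = 3.8125 in²; tension across gage: (2.25 − 1×0.75)×0.5 = 0.75 in². R_n = min(0.6×70×3.8125, 0.6×50×6.4375) + 1.0×70×0.75 = min(160.13, 193.13) + 52.5 = 212.63 kips. φR_n = 0.75 × 212.63 = 159.5 kips.
Tension yield (gross): A_g = 4.6875×0.5 = 2.3438 in². φR_n = 0.90 × 50 × 2.3438 = 105.5 kips.
Governing: min(125.2, 254.0, 83.7, 159.5, 105.5) = 83.7 kips → net-section rupture.

83.7 kips (net-section rupture governs)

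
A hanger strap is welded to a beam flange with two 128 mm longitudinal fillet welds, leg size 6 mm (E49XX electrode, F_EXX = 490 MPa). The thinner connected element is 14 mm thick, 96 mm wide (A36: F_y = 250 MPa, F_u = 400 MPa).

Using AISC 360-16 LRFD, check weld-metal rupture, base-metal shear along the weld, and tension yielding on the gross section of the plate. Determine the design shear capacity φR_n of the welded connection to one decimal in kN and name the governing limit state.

239.5 kN (weld metal governs)

Weld metal: throat = 0.707×6 = 4.242 mm, L = 2×128 = 256 mm. φR_n = 0.75 × 0.6 × 490 × 4.242 × 256 = 239.5 kN.
Base metal shear (14 mm plate): yield φR_n = 1.0×0.6×250×14×256 = 537.6 kN; rupture φR_n = 0.75×0.6×400×14×256 = 645.1 kN; take 537.6 kN (yield).
Tension yield (gross): A_g = 96×14 = 1344 mm². φR_n = 0.90 × 250 × 1344 = 302.4 kN.
Governing: min(239.5, 537.6, 302.4) = 239.5 kN → weld metal.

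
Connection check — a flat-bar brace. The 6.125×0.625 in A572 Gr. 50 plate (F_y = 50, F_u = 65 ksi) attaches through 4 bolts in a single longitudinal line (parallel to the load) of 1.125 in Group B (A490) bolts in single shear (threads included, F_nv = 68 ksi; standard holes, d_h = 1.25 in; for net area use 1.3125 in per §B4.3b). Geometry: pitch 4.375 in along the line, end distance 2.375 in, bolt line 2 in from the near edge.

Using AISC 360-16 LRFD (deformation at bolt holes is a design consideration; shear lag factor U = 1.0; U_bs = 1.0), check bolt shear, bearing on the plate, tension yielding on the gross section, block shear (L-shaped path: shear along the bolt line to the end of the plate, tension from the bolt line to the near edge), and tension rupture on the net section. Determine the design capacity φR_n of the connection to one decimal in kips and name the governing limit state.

Bolt shear: A_b = π(1.125)²/4 = 0.99402 in². φR_n = 0.75 × 68 × 0.99402 × 4 × 1 = 202.8 kips.
Bearing (0.625 in plate, F_u = 65 ksi): end bolts L_c = 2.375 − 1.25/2 = 1.75, R_n = min(1.2×1.75×0.625×65, 2.4×1.125×0.625×65) = 85.313 kips/bolt; interior L_c = 4.375 − 1.25 = 3.125, R_n = 109.69 kips/bolt. φR_n = 0.75 × (1×85.313 + 3×109.69) = 310.8 kips.
Tension yield (gross): A_g = 6.125×0.625 = 3.8281 in². φR_n = 0.90 × 50 × 3.8281 = 172.3 kips.
Block shear: shear path 1×[2.375+3×4.375] = 1×15.5 in, A_gv = 9.6875, A_nv = 1×(15.5 − 3.5×1.3125)×0.625 = 6.8164 in²; tension to near edge: (2 − 0.5×1.3125)×0.625 = 0.83984 in². R_n = min(0.6×65×6.8164, 0.6×50×9.6875) + 1.0×65×0.83984 = min(265.84, 290.63) + 54.59 = 320.43 kips. φR_n = 0.75 × 320.43 = 240.3 kips.
Tension rupture (net): A_n = (6.125 − 1×1.3125)×0.625 = 3.0078 in² (U = 1.0, A_e = A_n). φR_n = 0.75 × 65 × 3.0078 = 146.6 kips.
Governing: min(202.8, 310.8, 172.3, 240.3, 146.6) = 146.6 kips → net-section rupture.

146.6 kips (net-section rupture governs)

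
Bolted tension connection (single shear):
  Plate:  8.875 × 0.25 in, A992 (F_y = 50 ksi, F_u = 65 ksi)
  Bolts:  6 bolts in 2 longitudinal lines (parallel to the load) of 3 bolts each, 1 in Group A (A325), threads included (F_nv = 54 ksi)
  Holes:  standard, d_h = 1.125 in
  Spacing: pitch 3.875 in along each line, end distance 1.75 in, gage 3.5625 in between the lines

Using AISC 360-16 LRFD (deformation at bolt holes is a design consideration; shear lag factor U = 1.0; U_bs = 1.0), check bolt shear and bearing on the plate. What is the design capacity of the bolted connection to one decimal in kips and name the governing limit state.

151.7 kips (bearing governs)

Bolt shear: A_b = π(1)²/4 = 0.7854 in². φR_n = 0.75 × 54 × 0.7854 × 6 × 1 = 190.9 kips.
Bearing (0.25 in plate, F_u = 65 ksi): end bolts L_c = 1.75 − 1.125/2 = 1.1875, R_n = min(1.2×1.1875×0.25×65, 2.4×1×0.25×65) = 23.156 kips/bolt; interior L_c = 3.875 − 1.125 = 2.75, R_n = 39 kips/bolt. φR_n = 0.75 × (2×23.156 + 4×39) = 151.7 kips.
Governing: min(190.9, 151.7) = 151.7 kips → bearing.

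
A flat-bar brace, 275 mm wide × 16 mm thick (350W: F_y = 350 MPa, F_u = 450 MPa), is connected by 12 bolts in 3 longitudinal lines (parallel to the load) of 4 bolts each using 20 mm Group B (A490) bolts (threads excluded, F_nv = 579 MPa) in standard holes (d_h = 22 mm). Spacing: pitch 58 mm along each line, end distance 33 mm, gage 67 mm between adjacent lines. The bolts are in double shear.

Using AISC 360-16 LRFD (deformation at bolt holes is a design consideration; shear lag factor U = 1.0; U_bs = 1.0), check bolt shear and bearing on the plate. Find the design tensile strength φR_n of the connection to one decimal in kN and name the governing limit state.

2527.2 kN (bearing governs)

Bolt shear: A_b = π(20)²/4 = 314.16 mm². φR_n = 0.75 × 579 × 314.16 × 12 × 2 = 3274.2 kN.
Bearing (16 mm plate, F_u = 450 MPa): end bolts L_c = 33 − 22/2 = 22, R_n = min(1.2×22×16×450, 2.4×20×16×450) = 190.08 kN/bolt; interior L_c = 58 − 22 = 36, R_n = 311.04 kN/bolt. φR_n = 0.75 × (3×190.08 + 9×311.04) = 2527.2 kN.
Governing: min(3274.2, 2527.2) = 2527.2 kN → bearing.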